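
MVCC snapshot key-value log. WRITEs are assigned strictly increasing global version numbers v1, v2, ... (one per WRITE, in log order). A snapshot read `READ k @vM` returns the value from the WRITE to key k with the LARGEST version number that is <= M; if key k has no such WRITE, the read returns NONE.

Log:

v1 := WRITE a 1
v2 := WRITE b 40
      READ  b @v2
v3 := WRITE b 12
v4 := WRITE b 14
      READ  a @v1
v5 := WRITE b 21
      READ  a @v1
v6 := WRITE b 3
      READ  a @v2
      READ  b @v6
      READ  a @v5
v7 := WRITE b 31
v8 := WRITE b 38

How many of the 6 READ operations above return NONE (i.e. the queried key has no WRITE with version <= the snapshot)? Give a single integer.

Answer: 0

Derivation:
v1: WRITE a=1  (a history now [(1, 1)])
v2: WRITE b=40  (b history now [(2, 40)])
READ b @v2: history=[(2, 40)] -> pick v2 -> 40
v3: WRITE b=12  (b history now [(2, 40), (3, 12)])
v4: WRITE b=14  (b history now [(2, 40), (3, 12), (4, 14)])
READ a @v1: history=[(1, 1)] -> pick v1 -> 1
v5: WRITE b=21  (b history now [(2, 40), (3, 12), (4, 14), (5, 21)])
READ a @v1: history=[(1, 1)] -> pick v1 -> 1
v6: WRITE b=3  (b history now [(2, 40), (3, 12), (4, 14), (5, 21), (6, 3)])
READ a @v2: history=[(1, 1)] -> pick v1 -> 1
READ b @v6: history=[(2, 40), (3, 12), (4, 14), (5, 21), (6, 3)] -> pick v6 -> 3
READ a @v5: history=[(1, 1)] -> pick v1 -> 1
v7: WRITE b=31  (b history now [(2, 40), (3, 12), (4, 14), (5, 21), (6, 3), (7, 31)])
v8: WRITE b=38  (b history now [(2, 40), (3, 12), (4, 14), (5, 21), (6, 3), (7, 31), (8, 38)])
Read results in order: ['40', '1', '1', '1', '3', '1']
NONE count = 0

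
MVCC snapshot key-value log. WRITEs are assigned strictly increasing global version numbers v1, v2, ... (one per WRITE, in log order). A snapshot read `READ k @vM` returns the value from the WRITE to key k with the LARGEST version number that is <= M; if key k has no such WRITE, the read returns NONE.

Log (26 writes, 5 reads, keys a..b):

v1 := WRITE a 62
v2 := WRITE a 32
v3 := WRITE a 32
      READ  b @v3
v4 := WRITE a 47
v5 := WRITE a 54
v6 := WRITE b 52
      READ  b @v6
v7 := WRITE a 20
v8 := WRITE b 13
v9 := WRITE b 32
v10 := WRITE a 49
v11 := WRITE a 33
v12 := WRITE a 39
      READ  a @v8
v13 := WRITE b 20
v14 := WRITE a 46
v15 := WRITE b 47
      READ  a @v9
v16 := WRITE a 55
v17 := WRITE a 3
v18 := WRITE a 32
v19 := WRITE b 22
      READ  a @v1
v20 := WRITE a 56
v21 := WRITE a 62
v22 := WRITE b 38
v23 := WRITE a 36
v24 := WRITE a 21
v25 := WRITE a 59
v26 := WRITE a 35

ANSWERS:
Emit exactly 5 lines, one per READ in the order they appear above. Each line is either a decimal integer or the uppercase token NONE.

v1: WRITE a=62  (a history now [(1, 62)])
v2: WRITE a=32  (a history now [(1, 62), (2, 32)])
v3: WRITE a=32  (a history now [(1, 62), (2, 32), (3, 32)])
READ b @v3: history=[] -> no version <= 3 -> NONE
v4: WRITE a=47  (a history now [(1, 62), (2, 32), (3, 32), (4, 47)])
v5: WRITE a=54  (a history now [(1, 62), (2, 32), (3, 32), (4, 47), (5, 54)])
v6: WRITE b=52  (b history now [(6, 52)])
READ b @v6: history=[(6, 52)] -> pick v6 -> 52
v7: WRITE a=20  (a history now [(1, 62), (2, 32), (3, 32), (4, 47), (5, 54), (7, 20)])
v8: WRITE b=13  (b history now [(6, 52), (8, 13)])
v9: WRITE b=32  (b history now [(6, 52), (8, 13), (9, 32)])
v10: WRITE a=49  (a history now [(1, 62), (2, 32), (3, 32), (4, 47), (5, 54), (7, 20), (10, 49)])
v11: WRITE a=33  (a history now [(1, 62), (2, 32), (3, 32), (4, 47), (5, 54), (7, 20), (10, 49), (11, 33)])
v12: WRITE a=39  (a history now [(1, 62), (2, 32), (3, 32), (4, 47), (5, 54), (7, 20), (10, 49), (11, 33), (12, 39)])
READ a @v8: history=[(1, 62), (2, 32), (3, 32), (4, 47), (5, 54), (7, 20), (10, 49), (11, 33), (12, 39)] -> pick v7 -> 20
v13: WRITE b=20  (b history now [(6, 52), (8, 13), (9, 32), (13, 20)])
v14: WRITE a=46  (a history now [(1, 62), (2, 32), (3, 32), (4, 47), (5, 54), (7, 20), (10, 49), (11, 33), (12, 39), (14, 46)])
v15: WRITE b=47  (b history now [(6, 52), (8, 13), (9, 32), (13, 20), (15, 47)])
READ a @v9: history=[(1, 62), (2, 32), (3, 32), (4, 47), (5, 54), (7, 20), (10, 49), (11, 33), (12, 39), (14, 46)] -> pick v7 -> 20
v16: WRITE a=55  (a history now [(1, 62), (2, 32), (3, 32), (4, 47), (5, 54), (7, 20), (10, 49), (11, 33), (12, 39), (14, 46), (16, 55)])
v17: WRITE a=3  (a history now [(1, 62), (2, 32), (3, 32), (4, 47), (5, 54), (7, 20), (10, 49), (11, 33), (12, 39), (14, 46), (16, 55), (17, 3)])
v18: WRITE a=32  (a history now [(1, 62), (2, 32), (3, 32), (4, 47), (5, 54), (7, 20), (10, 49), (11, 33), (12, 39), (14, 46), (16, 55), (17, 3), (18, 32)])
v19: WRITE b=22  (b history now [(6, 52), (8, 13), (9, 32), (13, 20), (15, 47), (19, 22)])
READ a @v1: history=[(1, 62), (2, 32), (3, 32), (4, 47), (5, 54), (7, 20), (10, 49), (11, 33), (12, 39), (14, 46), (16, 55), (17, 3), (18, 32)] -> pick v1 -> 62
v20: WRITE a=56  (a history now [(1, 62), (2, 32), (3, 32), (4, 47), (5, 54), (7, 20), (10, 49), (11, 33), (12, 39), (14, 46), (16, 55), (17, 3), (18, 32), (20, 56)])
v21: WRITE a=62  (a history now [(1, 62), (2, 32), (3, 32), (4, 47), (5, 54), (7, 20), (10, 49), (11, 33), (12, 39), (14, 46), (16, 55), (17, 3), (18, 32), (20, 56), (21, 62)])
v22: WRITE b=38  (b history now [(6, 52), (8, 13), (9, 32), (13, 20), (15, 47), (19, 22), (22, 38)])
v23: WRITE a=36  (a history now [(1, 62), (2, 32), (3, 32), (4, 47), (5, 54), (7, 20), (10, 49), (11, 33), (12, 39), (14, 46), (16, 55), (17, 3), (18, 32), (20, 56), (21, 62), (23, 36)])
v24: WRITE a=21  (a history now [(1, 62), (2, 32), (3, 32), (4, 47), (5, 54), (7, 20), (10, 49), (11, 33), (12, 39), (14, 46), (16, 55), (17, 3), (18, 32), (20, 56), (21, 62), (23, 36), (24, 21)])
v25: WRITE a=59  (a history now [(1, 62), (2, 32), (3, 32), (4, 47), (5, 54), (7, 20), (10, 49), (11, 33), (12, 39), (14, 46), (16, 55), (17, 3), (18, 32), (20, 56), (21, 62), (23, 36), (24, 21), (25, 59)])
v26: WRITE a=35  (a history now [(1, 62), (2, 32), (3, 32), (4, 47), (5, 54), (7, 20), (10, 49), (11, 33), (12, 39), (14, 46), (16, 55), (17, 3), (18, 32), (20, 56), (21, 62), (23, 36), (24, 21), (25, 59), (26, 35)])

Answer: NONE
52
20
20
62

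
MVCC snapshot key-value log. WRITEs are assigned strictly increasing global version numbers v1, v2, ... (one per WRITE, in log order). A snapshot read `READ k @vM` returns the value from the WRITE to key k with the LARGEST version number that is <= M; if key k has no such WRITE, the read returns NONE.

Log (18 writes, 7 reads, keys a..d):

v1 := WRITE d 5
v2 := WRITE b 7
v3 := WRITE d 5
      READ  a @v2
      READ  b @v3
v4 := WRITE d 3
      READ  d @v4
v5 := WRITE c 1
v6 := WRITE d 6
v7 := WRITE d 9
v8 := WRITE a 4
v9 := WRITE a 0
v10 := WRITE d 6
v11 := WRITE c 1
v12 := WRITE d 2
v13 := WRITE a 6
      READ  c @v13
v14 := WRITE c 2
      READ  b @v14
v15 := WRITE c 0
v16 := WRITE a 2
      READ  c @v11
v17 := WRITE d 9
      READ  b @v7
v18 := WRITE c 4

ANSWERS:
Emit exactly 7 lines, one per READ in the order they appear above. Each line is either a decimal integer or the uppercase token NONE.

Answer: NONE
7
3
1
7
1
7

Derivation:
v1: WRITE d=5  (d history now [(1, 5)])
v2: WRITE b=7  (b history now [(2, 7)])
v3: WRITE d=5  (d history now [(1, 5), (3, 5)])
READ a @v2: history=[] -> no version <= 2 -> NONE
READ b @v3: history=[(2, 7)] -> pick v2 -> 7
v4: WRITE d=3  (d history now [(1, 5), (3, 5), (4, 3)])
READ d @v4: history=[(1, 5), (3, 5), (4, 3)] -> pick v4 -> 3
v5: WRITE c=1  (c history now [(5, 1)])
v6: WRITE d=6  (d history now [(1, 5), (3, 5), (4, 3), (6, 6)])
v7: WRITE d=9  (d history now [(1, 5), (3, 5), (4, 3), (6, 6), (7, 9)])
v8: WRITE a=4  (a history now [(8, 4)])
v9: WRITE a=0  (a history now [(8, 4), (9, 0)])
v10: WRITE d=6  (d history now [(1, 5), (3, 5), (4, 3), (6, 6), (7, 9), (10, 6)])
v11: WRITE c=1  (c history now [(5, 1), (11, 1)])
v12: WRITE d=2  (d history now [(1, 5), (3, 5), (4, 3), (6, 6), (7, 9), (10, 6), (12, 2)])
v13: WRITE a=6  (a history now [(8, 4), (9, 0), (13, 6)])
READ c @v13: history=[(5, 1), (11, 1)] -> pick v11 -> 1
v14: WRITE c=2  (c history now [(5, 1), (11, 1), (14, 2)])
READ b @v14: history=[(2, 7)] -> pick v2 -> 7
v15: WRITE c=0  (c history now [(5, 1), (11, 1), (14, 2), (15, 0)])
v16: WRITE a=2  (a history now [(8, 4), (9, 0), (13, 6), (16, 2)])
READ c @v11: history=[(5, 1), (11, 1), (14, 2), (15, 0)] -> pick v11 -> 1
v17: WRITE d=9  (d history now [(1, 5), (3, 5), (4, 3), (6, 6), (7, 9), (10, 6), (12, 2), (17, 9)])
READ b @v7: history=[(2, 7)] -> pick v2 -> 7
v18: WRITE c=4  (c history now [(5, 1), (11, 1), (14, 2), (15, 0), (18, 4)])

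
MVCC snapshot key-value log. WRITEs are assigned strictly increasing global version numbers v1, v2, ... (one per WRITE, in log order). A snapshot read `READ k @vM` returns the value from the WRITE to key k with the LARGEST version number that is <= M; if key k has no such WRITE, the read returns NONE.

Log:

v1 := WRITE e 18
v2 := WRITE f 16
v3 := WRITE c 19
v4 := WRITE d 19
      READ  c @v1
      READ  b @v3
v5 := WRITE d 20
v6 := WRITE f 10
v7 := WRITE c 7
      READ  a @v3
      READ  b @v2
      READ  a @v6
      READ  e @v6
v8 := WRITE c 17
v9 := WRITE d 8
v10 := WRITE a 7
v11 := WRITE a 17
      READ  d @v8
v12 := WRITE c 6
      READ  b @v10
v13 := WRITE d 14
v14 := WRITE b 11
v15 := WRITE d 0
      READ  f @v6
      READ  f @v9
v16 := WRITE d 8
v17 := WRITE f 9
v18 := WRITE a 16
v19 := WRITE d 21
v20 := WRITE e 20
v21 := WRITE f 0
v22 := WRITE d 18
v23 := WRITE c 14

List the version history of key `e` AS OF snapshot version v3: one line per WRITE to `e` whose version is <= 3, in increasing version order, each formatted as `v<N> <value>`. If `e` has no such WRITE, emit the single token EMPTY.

Scan writes for key=e with version <= 3:
  v1 WRITE e 18 -> keep
  v2 WRITE f 16 -> skip
  v3 WRITE c 19 -> skip
  v4 WRITE d 19 -> skip
  v5 WRITE d 20 -> skip
  v6 WRITE f 10 -> skip
  v7 WRITE c 7 -> skip
  v8 WRITE c 17 -> skip
  v9 WRITE d 8 -> skip
  v10 WRITE a 7 -> skip
  v11 WRITE a 17 -> skip
  v12 WRITE c 6 -> skip
  v13 WRITE d 14 -> skip
  v14 WRITE b 11 -> skip
  v15 WRITE d 0 -> skip
  v16 WRITE d 8 -> skip
  v17 WRITE f 9 -> skip
  v18 WRITE a 16 -> skip
  v19 WRITE d 21 -> skip
  v20 WRITE e 20 -> drop (> snap)
  v21 WRITE f 0 -> skip
  v22 WRITE d 18 -> skip
  v23 WRITE c 14 -> skip
Collected: [(1, 18)]

Answer: v1 18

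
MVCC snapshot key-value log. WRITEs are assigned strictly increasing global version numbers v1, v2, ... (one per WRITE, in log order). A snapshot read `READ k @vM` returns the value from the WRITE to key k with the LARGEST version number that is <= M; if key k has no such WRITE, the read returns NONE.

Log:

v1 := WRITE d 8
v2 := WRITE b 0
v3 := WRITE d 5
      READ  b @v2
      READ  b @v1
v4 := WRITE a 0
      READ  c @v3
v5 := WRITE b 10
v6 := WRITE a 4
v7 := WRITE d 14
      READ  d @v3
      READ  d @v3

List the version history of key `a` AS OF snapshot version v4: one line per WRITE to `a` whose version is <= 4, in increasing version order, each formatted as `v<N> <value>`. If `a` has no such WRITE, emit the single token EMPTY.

Scan writes for key=a with version <= 4:
  v1 WRITE d 8 -> skip
  v2 WRITE b 0 -> skip
  v3 WRITE d 5 -> skip
  v4 WRITE a 0 -> keep
  v5 WRITE b 10 -> skip
  v6 WRITE a 4 -> drop (> snap)
  v7 WRITE d 14 -> skip
Collected: [(4, 0)]

Answer: v4 0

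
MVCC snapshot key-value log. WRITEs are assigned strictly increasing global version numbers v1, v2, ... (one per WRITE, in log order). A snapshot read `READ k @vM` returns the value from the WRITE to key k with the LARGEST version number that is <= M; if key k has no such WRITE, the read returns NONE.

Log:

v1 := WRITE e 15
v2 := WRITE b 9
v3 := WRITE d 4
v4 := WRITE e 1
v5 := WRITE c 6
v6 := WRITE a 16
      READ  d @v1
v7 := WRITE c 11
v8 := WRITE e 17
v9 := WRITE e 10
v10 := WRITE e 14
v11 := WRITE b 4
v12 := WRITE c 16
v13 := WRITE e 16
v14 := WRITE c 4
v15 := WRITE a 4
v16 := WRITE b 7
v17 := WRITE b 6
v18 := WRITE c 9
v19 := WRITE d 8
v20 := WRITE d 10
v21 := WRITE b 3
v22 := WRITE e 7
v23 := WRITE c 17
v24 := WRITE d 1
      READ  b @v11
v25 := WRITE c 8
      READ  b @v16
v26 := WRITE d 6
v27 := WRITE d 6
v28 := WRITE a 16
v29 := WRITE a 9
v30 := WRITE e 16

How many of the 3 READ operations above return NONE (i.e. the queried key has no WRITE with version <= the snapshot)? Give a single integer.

v1: WRITE e=15  (e history now [(1, 15)])
v2: WRITE b=9  (b history now [(2, 9)])
v3: WRITE d=4  (d history now [(3, 4)])
v4: WRITE e=1  (e history now [(1, 15), (4, 1)])
v5: WRITE c=6  (c history now [(5, 6)])
v6: WRITE a=16  (a history now [(6, 16)])
READ d @v1: history=[(3, 4)] -> no version <= 1 -> NONE
v7: WRITE c=11  (c history now [(5, 6), (7, 11)])
v8: WRITE e=17  (e history now [(1, 15), (4, 1), (8, 17)])
v9: WRITE e=10  (e history now [(1, 15), (4, 1), (8, 17), (9, 10)])
v10: WRITE e=14  (e history now [(1, 15), (4, 1), (8, 17), (9, 10), (10, 14)])
v11: WRITE b=4  (b history now [(2, 9), (11, 4)])
v12: WRITE c=16  (c history now [(5, 6), (7, 11), (12, 16)])
v13: WRITE e=16  (e history now [(1, 15), (4, 1), (8, 17), (9, 10), (10, 14), (13, 16)])
v14: WRITE c=4  (c history now [(5, 6), (7, 11), (12, 16), (14, 4)])
v15: WRITE a=4  (a history now [(6, 16), (15, 4)])
v16: WRITE b=7  (b history now [(2, 9), (11, 4), (16, 7)])
v17: WRITE b=6  (b history now [(2, 9), (11, 4), (16, 7), (17, 6)])
v18: WRITE c=9  (c history now [(5, 6), (7, 11), (12, 16), (14, 4), (18, 9)])
v19: WRITE d=8  (d history now [(3, 4), (19, 8)])
v20: WRITE d=10  (d history now [(3, 4), (19, 8), (20, 10)])
v21: WRITE b=3  (b history now [(2, 9), (11, 4), (16, 7), (17, 6), (21, 3)])
v22: WRITE e=7  (e history now [(1, 15), (4, 1), (8, 17), (9, 10), (10, 14), (13, 16), (22, 7)])
v23: WRITE c=17  (c history now [(5, 6), (7, 11), (12, 16), (14, 4), (18, 9), (23, 17)])
v24: WRITE d=1  (d history now [(3, 4), (19, 8), (20, 10), (24, 1)])
READ b @v11: history=[(2, 9), (11, 4), (16, 7), (17, 6), (21, 3)] -> pick v11 -> 4
v25: WRITE c=8  (c history now [(5, 6), (7, 11), (12, 16), (14, 4), (18, 9), (23, 17), (25, 8)])
READ b @v16: history=[(2, 9), (11, 4), (16, 7), (17, 6), (21, 3)] -> pick v16 -> 7
v26: WRITE d=6  (d history now [(3, 4), (19, 8), (20, 10), (24, 1), (26, 6)])
v27: WRITE d=6  (d history now [(3, 4), (19, 8), (20, 10), (24, 1), (26, 6), (27, 6)])
v28: WRITE a=16  (a history now [(6, 16), (15, 4), (28, 16)])
v29: WRITE a=9  (a history now [(6, 16), (15, 4), (28, 16), (29, 9)])
v30: WRITE e=16  (e history now [(1, 15), (4, 1), (8, 17), (9, 10), (10, 14), (13, 16), (22, 7), (30, 16)])
Read results in order: ['NONE', '4', '7']
NONE count = 1

Answer: 1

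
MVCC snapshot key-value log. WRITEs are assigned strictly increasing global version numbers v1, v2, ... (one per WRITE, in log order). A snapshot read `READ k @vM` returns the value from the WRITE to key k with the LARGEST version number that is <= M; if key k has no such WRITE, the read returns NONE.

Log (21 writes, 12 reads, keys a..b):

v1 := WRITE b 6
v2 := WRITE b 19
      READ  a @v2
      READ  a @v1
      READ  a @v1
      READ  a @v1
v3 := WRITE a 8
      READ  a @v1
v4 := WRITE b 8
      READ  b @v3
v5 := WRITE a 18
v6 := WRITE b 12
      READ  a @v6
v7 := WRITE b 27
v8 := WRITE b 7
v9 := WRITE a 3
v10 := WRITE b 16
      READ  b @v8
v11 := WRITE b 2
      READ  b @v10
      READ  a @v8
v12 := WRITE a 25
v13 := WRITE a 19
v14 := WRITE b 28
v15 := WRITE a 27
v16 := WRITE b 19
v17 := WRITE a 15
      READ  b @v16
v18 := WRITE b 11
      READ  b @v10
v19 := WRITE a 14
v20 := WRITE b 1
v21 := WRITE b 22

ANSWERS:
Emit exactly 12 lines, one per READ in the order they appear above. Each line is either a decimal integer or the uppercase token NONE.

v1: WRITE b=6  (b history now [(1, 6)])
v2: WRITE b=19  (b history now [(1, 6), (2, 19)])
READ a @v2: history=[] -> no version <= 2 -> NONE
READ a @v1: history=[] -> no version <= 1 -> NONE
READ a @v1: history=[] -> no version <= 1 -> NONE
READ a @v1: history=[] -> no version <= 1 -> NONE
v3: WRITE a=8  (a history now [(3, 8)])
READ a @v1: history=[(3, 8)] -> no version <= 1 -> NONE
v4: WRITE b=8  (b history now [(1, 6), (2, 19), (4, 8)])
READ b @v3: history=[(1, 6), (2, 19), (4, 8)] -> pick v2 -> 19
v5: WRITE a=18  (a history now [(3, 8), (5, 18)])
v6: WRITE b=12  (b history now [(1, 6), (2, 19), (4, 8), (6, 12)])
READ a @v6: history=[(3, 8), (5, 18)] -> pick v5 -> 18
v7: WRITE b=27  (b history now [(1, 6), (2, 19), (4, 8), (6, 12), (7, 27)])
v8: WRITE b=7  (b history now [(1, 6), (2, 19), (4, 8), (6, 12), (7, 27), (8, 7)])
v9: WRITE a=3  (a history now [(3, 8), (5, 18), (9, 3)])
v10: WRITE b=16  (b history now [(1, 6), (2, 19), (4, 8), (6, 12), (7, 27), (8, 7), (10, 16)])
READ b @v8: history=[(1, 6), (2, 19), (4, 8), (6, 12), (7, 27), (8, 7), (10, 16)] -> pick v8 -> 7
v11: WRITE b=2  (b history now [(1, 6), (2, 19), (4, 8), (6, 12), (7, 27), (8, 7), (10, 16), (11, 2)])
READ b @v10: history=[(1, 6), (2, 19), (4, 8), (6, 12), (7, 27), (8, 7), (10, 16), (11, 2)] -> pick v10 -> 16
READ a @v8: history=[(3, 8), (5, 18), (9, 3)] -> pick v5 -> 18
v12: WRITE a=25  (a history now [(3, 8), (5, 18), (9, 3), (12, 25)])
v13: WRITE a=19  (a history now [(3, 8), (5, 18), (9, 3), (12, 25), (13, 19)])
v14: WRITE b=28  (b history now [(1, 6), (2, 19), (4, 8), (6, 12), (7, 27), (8, 7), (10, 16), (11, 2), (14, 28)])
v15: WRITE a=27  (a history now [(3, 8), (5, 18), (9, 3), (12, 25), (13, 19), (15, 27)])
v16: WRITE b=19  (b history now [(1, 6), (2, 19), (4, 8), (6, 12), (7, 27), (8, 7), (10, 16), (11, 2), (14, 28), (16, 19)])
v17: WRITE a=15  (a history now [(3, 8), (5, 18), (9, 3), (12, 25), (13, 19), (15, 27), (17, 15)])
READ b @v16: history=[(1, 6), (2, 19), (4, 8), (6, 12), (7, 27), (8, 7), (10, 16), (11, 2), (14, 28), (16, 19)] -> pick v16 -> 19
v18: WRITE b=11  (b history now [(1, 6), (2, 19), (4, 8), (6, 12), (7, 27), (8, 7), (10, 16), (11, 2), (14, 28), (16, 19), (18, 11)])
READ b @v10: history=[(1, 6), (2, 19), (4, 8), (6, 12), (7, 27), (8, 7), (10, 16), (11, 2), (14, 28), (16, 19), (18, 11)] -> pick v10 -> 16
v19: WRITE a=14  (a history now [(3, 8), (5, 18), (9, 3), (12, 25), (13, 19), (15, 27), (17, 15), (19, 14)])
v20: WRITE b=1  (b history now [(1, 6), (2, 19), (4, 8), (6, 12), (7, 27), (8, 7), (10, 16), (11, 2), (14, 28), (16, 19), (18, 11), (20, 1)])
v21: WRITE b=22  (b history now [(1, 6), (2, 19), (4, 8), (6, 12), (7, 27), (8, 7), (10, 16), (11, 2), (14, 28), (16, 19), (18, 11), (20, 1), (21, 22)])

Answer: NONE
NONE
NONE
NONE
NONE
19
18
7
16
18
19
16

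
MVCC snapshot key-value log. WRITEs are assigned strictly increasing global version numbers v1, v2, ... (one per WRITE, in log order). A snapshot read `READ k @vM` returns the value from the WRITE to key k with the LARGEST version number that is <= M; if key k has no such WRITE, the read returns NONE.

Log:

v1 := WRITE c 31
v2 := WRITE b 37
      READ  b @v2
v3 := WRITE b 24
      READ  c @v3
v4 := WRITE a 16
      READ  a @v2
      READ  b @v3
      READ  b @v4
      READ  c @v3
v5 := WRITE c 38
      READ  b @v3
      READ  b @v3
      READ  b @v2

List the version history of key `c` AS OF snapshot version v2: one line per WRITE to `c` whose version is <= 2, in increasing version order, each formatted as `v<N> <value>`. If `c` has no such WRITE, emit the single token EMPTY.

Answer: v1 31

Derivation:
Scan writes for key=c with version <= 2:
  v1 WRITE c 31 -> keep
  v2 WRITE b 37 -> skip
  v3 WRITE b 24 -> skip
  v4 WRITE a 16 -> skip
  v5 WRITE c 38 -> drop (> snap)
Collected: [(1, 31)]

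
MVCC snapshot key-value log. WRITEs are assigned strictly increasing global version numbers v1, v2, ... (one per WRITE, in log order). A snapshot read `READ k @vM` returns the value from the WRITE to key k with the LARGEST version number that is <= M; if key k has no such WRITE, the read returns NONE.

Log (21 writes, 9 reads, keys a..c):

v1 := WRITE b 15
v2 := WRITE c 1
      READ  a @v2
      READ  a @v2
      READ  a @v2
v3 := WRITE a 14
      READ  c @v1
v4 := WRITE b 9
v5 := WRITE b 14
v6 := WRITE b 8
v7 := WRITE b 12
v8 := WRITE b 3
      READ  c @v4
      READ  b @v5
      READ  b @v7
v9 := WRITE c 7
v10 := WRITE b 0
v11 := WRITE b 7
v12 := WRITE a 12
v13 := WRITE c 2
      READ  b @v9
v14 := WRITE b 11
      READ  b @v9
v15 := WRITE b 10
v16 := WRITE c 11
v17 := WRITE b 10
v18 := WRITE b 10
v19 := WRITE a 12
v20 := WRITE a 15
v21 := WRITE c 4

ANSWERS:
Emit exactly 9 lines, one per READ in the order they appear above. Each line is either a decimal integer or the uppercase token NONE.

v1: WRITE b=15  (b history now [(1, 15)])
v2: WRITE c=1  (c history now [(2, 1)])
READ a @v2: history=[] -> no version <= 2 -> NONE
READ a @v2: history=[] -> no version <= 2 -> NONE
READ a @v2: history=[] -> no version <= 2 -> NONE
v3: WRITE a=14  (a history now [(3, 14)])
READ c @v1: history=[(2, 1)] -> no version <= 1 -> NONE
v4: WRITE b=9  (b history now [(1, 15), (4, 9)])
v5: WRITE b=14  (b history now [(1, 15), (4, 9), (5, 14)])
v6: WRITE b=8  (b history now [(1, 15), (4, 9), (5, 14), (6, 8)])
v7: WRITE b=12  (b history now [(1, 15), (4, 9), (5, 14), (6, 8), (7, 12)])
v8: WRITE b=3  (b history now [(1, 15), (4, 9), (5, 14), (6, 8), (7, 12), (8, 3)])
READ c @v4: history=[(2, 1)] -> pick v2 -> 1
READ b @v5: history=[(1, 15), (4, 9), (5, 14), (6, 8), (7, 12), (8, 3)] -> pick v5 -> 14
READ b @v7: history=[(1, 15), (4, 9), (5, 14), (6, 8), (7, 12), (8, 3)] -> pick v7 -> 12
v9: WRITE c=7  (c history now [(2, 1), (9, 7)])
v10: WRITE b=0  (b history now [(1, 15), (4, 9), (5, 14), (6, 8), (7, 12), (8, 3), (10, 0)])
v11: WRITE b=7  (b history now [(1, 15), (4, 9), (5, 14), (6, 8), (7, 12), (8, 3), (10, 0), (11, 7)])
v12: WRITE a=12  (a history now [(3, 14), (12, 12)])
v13: WRITE c=2  (c history now [(2, 1), (9, 7), (13, 2)])
READ b @v9: history=[(1, 15), (4, 9), (5, 14), (6, 8), (7, 12), (8, 3), (10, 0), (11, 7)] -> pick v8 -> 3
v14: WRITE b=11  (b history now [(1, 15), (4, 9), (5, 14), (6, 8), (7, 12), (8, 3), (10, 0), (11, 7), (14, 11)])
READ b @v9: history=[(1, 15), (4, 9), (5, 14), (6, 8), (7, 12), (8, 3), (10, 0), (11, 7), (14, 11)] -> pick v8 -> 3
v15: WRITE b=10  (b history now [(1, 15), (4, 9), (5, 14), (6, 8), (7, 12), (8, 3), (10, 0), (11, 7), (14, 11), (15, 10)])
v16: WRITE c=11  (c history now [(2, 1), (9, 7), (13, 2), (16, 11)])
v17: WRITE b=10  (b history now [(1, 15), (4, 9), (5, 14), (6, 8), (7, 12), (8, 3), (10, 0), (11, 7), (14, 11), (15, 10), (17, 10)])
v18: WRITE b=10  (b history now [(1, 15), (4, 9), (5, 14), (6, 8), (7, 12), (8, 3), (10, 0), (11, 7), (14, 11), (15, 10), (17, 10), (18, 10)])
v19: WRITE a=12  (a history now [(3, 14), (12, 12), (19, 12)])
v20: WRITE a=15  (a history now [(3, 14), (12, 12), (19, 12), (20, 15)])
v21: WRITE c=4  (c history now [(2, 1), (9, 7), (13, 2), (16, 11), (21, 4)])

Answer: NONE
NONE
NONE
NONE
1
14
12
3
3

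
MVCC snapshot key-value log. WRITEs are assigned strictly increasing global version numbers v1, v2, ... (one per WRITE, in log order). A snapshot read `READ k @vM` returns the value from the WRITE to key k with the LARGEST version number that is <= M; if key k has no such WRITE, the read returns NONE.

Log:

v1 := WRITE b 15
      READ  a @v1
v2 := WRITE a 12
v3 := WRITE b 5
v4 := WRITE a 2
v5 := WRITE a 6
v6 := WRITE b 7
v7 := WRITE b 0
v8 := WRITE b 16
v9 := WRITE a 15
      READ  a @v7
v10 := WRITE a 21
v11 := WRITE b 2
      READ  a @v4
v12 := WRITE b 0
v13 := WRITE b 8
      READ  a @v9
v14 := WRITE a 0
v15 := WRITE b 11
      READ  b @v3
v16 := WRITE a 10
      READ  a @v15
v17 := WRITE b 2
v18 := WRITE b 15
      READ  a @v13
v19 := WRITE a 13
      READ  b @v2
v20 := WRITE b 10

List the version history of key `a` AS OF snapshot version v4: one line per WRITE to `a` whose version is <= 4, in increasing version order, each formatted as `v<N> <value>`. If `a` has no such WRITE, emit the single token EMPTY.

Answer: v2 12
v4 2

Derivation:
Scan writes for key=a with version <= 4:
  v1 WRITE b 15 -> skip
  v2 WRITE a 12 -> keep
  v3 WRITE b 5 -> skip
  v4 WRITE a 2 -> keep
  v5 WRITE a 6 -> drop (> snap)
  v6 WRITE b 7 -> skip
  v7 WRITE b 0 -> skip
  v8 WRITE b 16 -> skip
  v9 WRITE a 15 -> drop (> snap)
  v10 WRITE a 21 -> drop (> snap)
  v11 WRITE b 2 -> skip
  v12 WRITE b 0 -> skip
  v13 WRITE b 8 -> skip
  v14 WRITE a 0 -> drop (> snap)
  v15 WRITE b 11 -> skip
  v16 WRITE a 10 -> drop (> snap)
  v17 WRITE b 2 -> skip
  v18 WRITE b 15 -> skip
  v19 WRITE a 13 -> drop (> snap)
  v20 WRITE b 10 -> skip
Collected: [(2, 12), (4, 2)]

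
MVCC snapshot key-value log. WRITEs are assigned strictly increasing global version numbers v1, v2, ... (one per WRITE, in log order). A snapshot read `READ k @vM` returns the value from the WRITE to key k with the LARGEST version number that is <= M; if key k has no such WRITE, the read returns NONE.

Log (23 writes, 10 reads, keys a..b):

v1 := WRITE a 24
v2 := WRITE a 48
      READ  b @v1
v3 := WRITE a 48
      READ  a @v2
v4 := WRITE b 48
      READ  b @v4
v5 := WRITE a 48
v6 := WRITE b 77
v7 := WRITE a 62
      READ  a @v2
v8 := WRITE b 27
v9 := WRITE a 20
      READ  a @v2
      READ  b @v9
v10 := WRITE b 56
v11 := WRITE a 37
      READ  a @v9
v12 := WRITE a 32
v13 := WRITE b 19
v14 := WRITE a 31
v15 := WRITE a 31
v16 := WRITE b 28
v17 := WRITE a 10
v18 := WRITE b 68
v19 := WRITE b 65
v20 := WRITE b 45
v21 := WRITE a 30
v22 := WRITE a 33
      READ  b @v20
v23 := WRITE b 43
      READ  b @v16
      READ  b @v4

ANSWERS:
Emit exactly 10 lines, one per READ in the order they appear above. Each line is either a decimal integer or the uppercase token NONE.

Answer: NONE
48
48
48
48
27
20
45
28
48

Derivation:
v1: WRITE a=24  (a history now [(1, 24)])
v2: WRITE a=48  (a history now [(1, 24), (2, 48)])
READ b @v1: history=[] -> no version <= 1 -> NONE
v3: WRITE a=48  (a history now [(1, 24), (2, 48), (3, 48)])
READ a @v2: history=[(1, 24), (2, 48), (3, 48)] -> pick v2 -> 48
v4: WRITE b=48  (b history now [(4, 48)])
READ b @v4: history=[(4, 48)] -> pick v4 -> 48
v5: WRITE a=48  (a history now [(1, 24), (2, 48), (3, 48), (5, 48)])
v6: WRITE b=77  (b history now [(4, 48), (6, 77)])
v7: WRITE a=62  (a history now [(1, 24), (2, 48), (3, 48), (5, 48), (7, 62)])
READ a @v2: history=[(1, 24), (2, 48), (3, 48), (5, 48), (7, 62)] -> pick v2 -> 48
v8: WRITE b=27  (b history now [(4, 48), (6, 77), (8, 27)])
v9: WRITE a=20  (a history now [(1, 24), (2, 48), (3, 48), (5, 48), (7, 62), (9, 20)])
READ a @v2: history=[(1, 24), (2, 48), (3, 48), (5, 48), (7, 62), (9, 20)] -> pick v2 -> 48
READ b @v9: history=[(4, 48), (6, 77), (8, 27)] -> pick v8 -> 27
v10: WRITE b=56  (b history now [(4, 48), (6, 77), (8, 27), (10, 56)])
v11: WRITE a=37  (a history now [(1, 24), (2, 48), (3, 48), (5, 48), (7, 62), (9, 20), (11, 37)])
READ a @v9: history=[(1, 24), (2, 48), (3, 48), (5, 48), (7, 62), (9, 20), (11, 37)] -> pick v9 -> 20
v12: WRITE a=32  (a history now [(1, 24), (2, 48), (3, 48), (5, 48), (7, 62), (9, 20), (11, 37), (12, 32)])
v13: WRITE b=19  (b history now [(4, 48), (6, 77), (8, 27), (10, 56), (13, 19)])
v14: WRITE a=31  (a history now [(1, 24), (2, 48), (3, 48), (5, 48), (7, 62), (9, 20), (11, 37), (12, 32), (14, 31)])
v15: WRITE a=31  (a history now [(1, 24), (2, 48), (3, 48), (5, 48), (7, 62), (9, 20), (11, 37), (12, 32), (14, 31), (15, 31)])
v16: WRITE b=28  (b history now [(4, 48), (6, 77), (8, 27), (10, 56), (13, 19), (16, 28)])
v17: WRITE a=10  (a history now [(1, 24), (2, 48), (3, 48), (5, 48), (7, 62), (9, 20), (11, 37), (12, 32), (14, 31), (15, 31), (17, 10)])
v18: WRITE b=68  (b history now [(4, 48), (6, 77), (8, 27), (10, 56), (13, 19), (16, 28), (18, 68)])
v19: WRITE b=65  (b history now [(4, 48), (6, 77), (8, 27), (10, 56), (13, 19), (16, 28), (18, 68), (19, 65)])
v20: WRITE b=45  (b history now [(4, 48), (6, 77), (8, 27), (10, 56), (13, 19), (16, 28), (18, 68), (19, 65), (20, 45)])
v21: WRITE a=30  (a history now [(1, 24), (2, 48), (3, 48), (5, 48), (7, 62), (9, 20), (11, 37), (12, 32), (14, 31), (15, 31), (17, 10), (21, 30)])
v22: WRITE a=33  (a history now [(1, 24), (2, 48), (3, 48), (5, 48), (7, 62), (9, 20), (11, 37), (12, 32), (14, 31), (15, 31), (17, 10), (21, 30), (22, 33)])
READ b @v20: history=[(4, 48), (6, 77), (8, 27), (10, 56), (13, 19), (16, 28), (18, 68), (19, 65), (20, 45)] -> pick v20 -> 45
v23: WRITE b=43  (b history now [(4, 48), (6, 77), (8, 27), (10, 56), (13, 19), (16, 28), (18, 68), (19, 65), (20, 45), (23, 43)])
READ b @v16: history=[(4, 48), (6, 77), (8, 27), (10, 56), (13, 19), (16, 28), (18, 68), (19, 65), (20, 45), (23, 43)] -> pick v16 -> 28
READ b @v4: history=[(4, 48), (6, 77), (8, 27), (10, 56), (13, 19), (16, 28), (18, 68), (19, 65), (20, 45), (23, 43)] -> pick v4 -> 48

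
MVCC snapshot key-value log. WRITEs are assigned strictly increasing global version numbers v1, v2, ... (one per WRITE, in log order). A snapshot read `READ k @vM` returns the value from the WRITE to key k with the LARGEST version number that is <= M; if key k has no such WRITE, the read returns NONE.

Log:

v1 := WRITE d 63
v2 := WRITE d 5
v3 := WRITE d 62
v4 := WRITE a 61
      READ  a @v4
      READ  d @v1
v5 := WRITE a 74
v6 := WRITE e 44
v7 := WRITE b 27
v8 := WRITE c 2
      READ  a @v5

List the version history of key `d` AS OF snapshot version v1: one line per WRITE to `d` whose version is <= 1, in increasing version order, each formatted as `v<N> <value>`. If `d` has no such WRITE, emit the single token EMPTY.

Answer: v1 63

Derivation:
Scan writes for key=d with version <= 1:
  v1 WRITE d 63 -> keep
  v2 WRITE d 5 -> drop (> snap)
  v3 WRITE d 62 -> drop (> snap)
  v4 WRITE a 61 -> skip
  v5 WRITE a 74 -> skip
  v6 WRITE e 44 -> skip
  v7 WRITE b 27 -> skip
  v8 WRITE c 2 -> skip
Collected: [(1, 63)]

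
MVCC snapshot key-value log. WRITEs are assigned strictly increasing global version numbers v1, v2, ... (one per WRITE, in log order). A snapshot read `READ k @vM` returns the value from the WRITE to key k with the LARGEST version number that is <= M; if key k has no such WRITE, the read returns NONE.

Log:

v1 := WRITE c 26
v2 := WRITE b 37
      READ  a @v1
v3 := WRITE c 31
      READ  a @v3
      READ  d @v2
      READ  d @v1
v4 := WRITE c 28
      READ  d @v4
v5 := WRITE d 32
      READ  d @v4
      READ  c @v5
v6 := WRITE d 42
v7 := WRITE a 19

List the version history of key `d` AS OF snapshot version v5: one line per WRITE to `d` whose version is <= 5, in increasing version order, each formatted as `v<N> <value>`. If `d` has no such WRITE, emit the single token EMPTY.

Answer: v5 32

Derivation:
Scan writes for key=d with version <= 5:
  v1 WRITE c 26 -> skip
  v2 WRITE b 37 -> skip
  v3 WRITE c 31 -> skip
  v4 WRITE c 28 -> skip
  v5 WRITE d 32 -> keep
  v6 WRITE d 42 -> drop (> snap)
  v7 WRITE a 19 -> skip
Collected: [(5, 32)]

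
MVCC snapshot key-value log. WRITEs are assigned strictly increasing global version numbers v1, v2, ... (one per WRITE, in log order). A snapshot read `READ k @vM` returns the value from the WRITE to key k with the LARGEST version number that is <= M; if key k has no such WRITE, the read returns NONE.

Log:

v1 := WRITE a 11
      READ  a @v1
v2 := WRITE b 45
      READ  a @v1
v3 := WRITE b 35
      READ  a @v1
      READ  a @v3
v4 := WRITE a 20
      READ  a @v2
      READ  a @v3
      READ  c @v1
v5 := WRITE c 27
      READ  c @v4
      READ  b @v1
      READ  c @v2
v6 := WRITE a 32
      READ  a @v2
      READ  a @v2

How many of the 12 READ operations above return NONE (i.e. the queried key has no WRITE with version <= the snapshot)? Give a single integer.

v1: WRITE a=11  (a history now [(1, 11)])
READ a @v1: history=[(1, 11)] -> pick v1 -> 11
v2: WRITE b=45  (b history now [(2, 45)])
READ a @v1: history=[(1, 11)] -> pick v1 -> 11
v3: WRITE b=35  (b history now [(2, 45), (3, 35)])
READ a @v1: history=[(1, 11)] -> pick v1 -> 11
READ a @v3: history=[(1, 11)] -> pick v1 -> 11
v4: WRITE a=20  (a history now [(1, 11), (4, 20)])
READ a @v2: history=[(1, 11), (4, 20)] -> pick v1 -> 11
READ a @v3: history=[(1, 11), (4, 20)] -> pick v1 -> 11
READ c @v1: history=[] -> no version <= 1 -> NONE
v5: WRITE c=27  (c history now [(5, 27)])
READ c @v4: history=[(5, 27)] -> no version <= 4 -> NONE
READ b @v1: history=[(2, 45), (3, 35)] -> no version <= 1 -> NONE
READ c @v2: history=[(5, 27)] -> no version <= 2 -> NONE
v6: WRITE a=32  (a history now [(1, 11), (4, 20), (6, 32)])
READ a @v2: history=[(1, 11), (4, 20), (6, 32)] -> pick v1 -> 11
READ a @v2: history=[(1, 11), (4, 20), (6, 32)] -> pick v1 -> 11
Read results in order: ['11', '11', '11', '11', '11', '11', 'NONE', 'NONE', 'NONE', 'NONE', '11', '11']
NONE count = 4

Answer: 4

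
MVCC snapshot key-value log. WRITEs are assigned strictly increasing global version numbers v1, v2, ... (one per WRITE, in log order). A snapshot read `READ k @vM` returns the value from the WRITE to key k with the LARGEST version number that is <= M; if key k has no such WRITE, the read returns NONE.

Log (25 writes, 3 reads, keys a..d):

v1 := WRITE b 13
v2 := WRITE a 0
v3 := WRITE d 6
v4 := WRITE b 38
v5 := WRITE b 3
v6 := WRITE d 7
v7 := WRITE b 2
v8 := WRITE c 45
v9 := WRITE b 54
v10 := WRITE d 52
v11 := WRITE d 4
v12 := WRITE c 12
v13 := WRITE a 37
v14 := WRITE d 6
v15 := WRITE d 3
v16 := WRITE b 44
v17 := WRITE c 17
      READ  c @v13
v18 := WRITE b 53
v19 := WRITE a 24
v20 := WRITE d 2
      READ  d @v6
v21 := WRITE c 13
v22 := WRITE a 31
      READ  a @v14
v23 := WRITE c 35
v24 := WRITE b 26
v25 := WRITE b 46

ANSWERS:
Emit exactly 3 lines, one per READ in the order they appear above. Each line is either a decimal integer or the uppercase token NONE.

v1: WRITE b=13  (b history now [(1, 13)])
v2: WRITE a=0  (a history now [(2, 0)])
v3: WRITE d=6  (d history now [(3, 6)])
v4: WRITE b=38  (b history now [(1, 13), (4, 38)])
v5: WRITE b=3  (b history now [(1, 13), (4, 38), (5, 3)])
v6: WRITE d=7  (d history now [(3, 6), (6, 7)])
v7: WRITE b=2  (b history now [(1, 13), (4, 38), (5, 3), (7, 2)])
v8: WRITE c=45  (c history now [(8, 45)])
v9: WRITE b=54  (b history now [(1, 13), (4, 38), (5, 3), (7, 2), (9, 54)])
v10: WRITE d=52  (d history now [(3, 6), (6, 7), (10, 52)])
v11: WRITE d=4  (d history now [(3, 6), (6, 7), (10, 52), (11, 4)])
v12: WRITE c=12  (c history now [(8, 45), (12, 12)])
v13: WRITE a=37  (a history now [(2, 0), (13, 37)])
v14: WRITE d=6  (d history now [(3, 6), (6, 7), (10, 52), (11, 4), (14, 6)])
v15: WRITE d=3  (d history now [(3, 6), (6, 7), (10, 52), (11, 4), (14, 6), (15, 3)])
v16: WRITE b=44  (b history now [(1, 13), (4, 38), (5, 3), (7, 2), (9, 54), (16, 44)])
v17: WRITE c=17  (c history now [(8, 45), (12, 12), (17, 17)])
READ c @v13: history=[(8, 45), (12, 12), (17, 17)] -> pick v12 -> 12
v18: WRITE b=53  (b history now [(1, 13), (4, 38), (5, 3), (7, 2), (9, 54), (16, 44), (18, 53)])
v19: WRITE a=24  (a history now [(2, 0), (13, 37), (19, 24)])
v20: WRITE d=2  (d history now [(3, 6), (6, 7), (10, 52), (11, 4), (14, 6), (15, 3), (20, 2)])
READ d @v6: history=[(3, 6), (6, 7), (10, 52), (11, 4), (14, 6), (15, 3), (20, 2)] -> pick v6 -> 7
v21: WRITE c=13  (c history now [(8, 45), (12, 12), (17, 17), (21, 13)])
v22: WRITE a=31  (a history now [(2, 0), (13, 37), (19, 24), (22, 31)])
READ a @v14: history=[(2, 0), (13, 37), (19, 24), (22, 31)] -> pick v13 -> 37
v23: WRITE c=35  (c history now [(8, 45), (12, 12), (17, 17), (21, 13), (23, 35)])
v24: WRITE b=26  (b history now [(1, 13), (4, 38), (5, 3), (7, 2), (9, 54), (16, 44), (18, 53), (24, 26)])
v25: WRITE b=46  (b history now [(1, 13), (4, 38), (5, 3), (7, 2), (9, 54), (16, 44), (18, 53), (24, 26), (25, 46)])

Answer: 12
7
37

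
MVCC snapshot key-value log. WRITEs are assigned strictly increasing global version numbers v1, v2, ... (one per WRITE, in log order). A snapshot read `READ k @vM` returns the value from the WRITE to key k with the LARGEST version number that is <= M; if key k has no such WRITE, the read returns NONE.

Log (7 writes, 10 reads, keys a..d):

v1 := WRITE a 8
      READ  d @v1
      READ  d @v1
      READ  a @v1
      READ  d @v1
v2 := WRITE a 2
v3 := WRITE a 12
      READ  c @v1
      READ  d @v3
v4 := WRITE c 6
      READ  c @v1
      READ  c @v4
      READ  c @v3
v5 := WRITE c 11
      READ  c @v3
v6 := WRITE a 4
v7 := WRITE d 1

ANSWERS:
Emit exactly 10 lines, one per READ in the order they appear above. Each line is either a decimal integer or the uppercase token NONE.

Answer: NONE
NONE
8
NONE
NONE
NONE
NONE
6
NONE
NONE

Derivation:
v1: WRITE a=8  (a history now [(1, 8)])
READ d @v1: history=[] -> no version <= 1 -> NONE
READ d @v1: history=[] -> no version <= 1 -> NONE
READ a @v1: history=[(1, 8)] -> pick v1 -> 8
READ d @v1: history=[] -> no version <= 1 -> NONE
v2: WRITE a=2  (a history now [(1, 8), (2, 2)])
v3: WRITE a=12  (a history now [(1, 8), (2, 2), (3, 12)])
READ c @v1: history=[] -> no version <= 1 -> NONE
READ d @v3: history=[] -> no version <= 3 -> NONE
v4: WRITE c=6  (c history now [(4, 6)])
READ c @v1: history=[(4, 6)] -> no version <= 1 -> NONE
READ c @v4: history=[(4, 6)] -> pick v4 -> 6
READ c @v3: history=[(4, 6)] -> no version <= 3 -> NONE
v5: WRITE c=11  (c history now [(4, 6), (5, 11)])
READ c @v3: history=[(4, 6), (5, 11)] -> no version <= 3 -> NONE
v6: WRITE a=4  (a history now [(1, 8), (2, 2), (3, 12), (6, 4)])
v7: WRITE d=1  (d history now [(7, 1)])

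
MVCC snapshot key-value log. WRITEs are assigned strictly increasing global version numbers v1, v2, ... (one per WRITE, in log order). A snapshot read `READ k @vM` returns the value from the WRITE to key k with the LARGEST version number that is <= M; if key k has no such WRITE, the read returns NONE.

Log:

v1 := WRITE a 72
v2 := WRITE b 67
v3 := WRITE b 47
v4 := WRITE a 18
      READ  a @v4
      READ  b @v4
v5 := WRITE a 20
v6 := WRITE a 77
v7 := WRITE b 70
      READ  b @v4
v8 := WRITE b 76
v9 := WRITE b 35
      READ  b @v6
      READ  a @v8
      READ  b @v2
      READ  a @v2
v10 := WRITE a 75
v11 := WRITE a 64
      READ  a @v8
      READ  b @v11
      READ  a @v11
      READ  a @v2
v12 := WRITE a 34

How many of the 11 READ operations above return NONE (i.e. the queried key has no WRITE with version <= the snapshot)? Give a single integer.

v1: WRITE a=72  (a history now [(1, 72)])
v2: WRITE b=67  (b history now [(2, 67)])
v3: WRITE b=47  (b history now [(2, 67), (3, 47)])
v4: WRITE a=18  (a history now [(1, 72), (4, 18)])
READ a @v4: history=[(1, 72), (4, 18)] -> pick v4 -> 18
READ b @v4: history=[(2, 67), (3, 47)] -> pick v3 -> 47
v5: WRITE a=20  (a history now [(1, 72), (4, 18), (5, 20)])
v6: WRITE a=77  (a history now [(1, 72), (4, 18), (5, 20), (6, 77)])
v7: WRITE b=70  (b history now [(2, 67), (3, 47), (7, 70)])
READ b @v4: history=[(2, 67), (3, 47), (7, 70)] -> pick v3 -> 47
v8: WRITE b=76  (b history now [(2, 67), (3, 47), (7, 70), (8, 76)])
v9: WRITE b=35  (b history now [(2, 67), (3, 47), (7, 70), (8, 76), (9, 35)])
READ b @v6: history=[(2, 67), (3, 47), (7, 70), (8, 76), (9, 35)] -> pick v3 -> 47
READ a @v8: history=[(1, 72), (4, 18), (5, 20), (6, 77)] -> pick v6 -> 77
READ b @v2: history=[(2, 67), (3, 47), (7, 70), (8, 76), (9, 35)] -> pick v2 -> 67
READ a @v2: history=[(1, 72), (4, 18), (5, 20), (6, 77)] -> pick v1 -> 72
v10: WRITE a=75  (a history now [(1, 72), (4, 18), (5, 20), (6, 77), (10, 75)])
v11: WRITE a=64  (a history now [(1, 72), (4, 18), (5, 20), (6, 77), (10, 75), (11, 64)])
READ a @v8: history=[(1, 72), (4, 18), (5, 20), (6, 77), (10, 75), (11, 64)] -> pick v6 -> 77
READ b @v11: history=[(2, 67), (3, 47), (7, 70), (8, 76), (9, 35)] -> pick v9 -> 35
READ a @v11: history=[(1, 72), (4, 18), (5, 20), (6, 77), (10, 75), (11, 64)] -> pick v11 -> 64
READ a @v2: history=[(1, 72), (4, 18), (5, 20), (6, 77), (10, 75), (11, 64)] -> pick v1 -> 72
v12: WRITE a=34  (a history now [(1, 72), (4, 18), (5, 20), (6, 77), (10, 75), (11, 64), (12, 34)])
Read results in order: ['18', '47', '47', '47', '77', '67', '72', '77', '35', '64', '72']
NONE count = 0

Answer: 0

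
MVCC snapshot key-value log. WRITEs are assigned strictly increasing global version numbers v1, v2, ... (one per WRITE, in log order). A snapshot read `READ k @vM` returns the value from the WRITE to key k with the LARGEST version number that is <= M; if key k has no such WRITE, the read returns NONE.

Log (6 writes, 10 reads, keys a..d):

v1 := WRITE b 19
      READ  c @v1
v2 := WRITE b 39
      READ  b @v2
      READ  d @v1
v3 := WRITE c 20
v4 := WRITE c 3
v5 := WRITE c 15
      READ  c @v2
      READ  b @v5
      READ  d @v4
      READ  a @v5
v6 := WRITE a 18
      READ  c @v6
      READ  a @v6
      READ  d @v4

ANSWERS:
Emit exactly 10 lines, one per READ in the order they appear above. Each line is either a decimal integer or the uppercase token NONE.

Answer: NONE
39
NONE
NONE
39
NONE
NONE
15
18
NONE

Derivation:
v1: WRITE b=19  (b history now [(1, 19)])
READ c @v1: history=[] -> no version <= 1 -> NONE
v2: WRITE b=39  (b history now [(1, 19), (2, 39)])
READ b @v2: history=[(1, 19), (2, 39)] -> pick v2 -> 39
READ d @v1: history=[] -> no version <= 1 -> NONE
v3: WRITE c=20  (c history now [(3, 20)])
v4: WRITE c=3  (c history now [(3, 20), (4, 3)])
v5: WRITE c=15  (c history now [(3, 20), (4, 3), (5, 15)])
READ c @v2: history=[(3, 20), (4, 3), (5, 15)] -> no version <= 2 -> NONE
READ b @v5: history=[(1, 19), (2, 39)] -> pick v2 -> 39
READ d @v4: history=[] -> no version <= 4 -> NONE
READ a @v5: history=[] -> no version <= 5 -> NONE
v6: WRITE a=18  (a history now [(6, 18)])
READ c @v6: history=[(3, 20), (4, 3), (5, 15)] -> pick v5 -> 15
READ a @v6: history=[(6, 18)] -> pick v6 -> 18
READ d @v4: history=[] -> no version <= 4 -> NONE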